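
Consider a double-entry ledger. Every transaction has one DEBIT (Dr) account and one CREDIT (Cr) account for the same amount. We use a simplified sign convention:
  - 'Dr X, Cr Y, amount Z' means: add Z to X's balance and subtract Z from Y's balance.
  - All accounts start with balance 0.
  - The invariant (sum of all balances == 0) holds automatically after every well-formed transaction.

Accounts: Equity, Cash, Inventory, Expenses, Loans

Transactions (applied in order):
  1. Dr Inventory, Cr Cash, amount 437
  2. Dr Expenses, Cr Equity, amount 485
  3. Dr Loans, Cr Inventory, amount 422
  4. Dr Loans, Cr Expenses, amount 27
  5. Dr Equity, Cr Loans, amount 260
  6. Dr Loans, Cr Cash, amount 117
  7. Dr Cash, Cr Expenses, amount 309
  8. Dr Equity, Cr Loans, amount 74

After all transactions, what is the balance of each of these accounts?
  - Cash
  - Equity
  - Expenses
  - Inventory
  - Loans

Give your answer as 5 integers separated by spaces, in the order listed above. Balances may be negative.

After txn 1 (Dr Inventory, Cr Cash, amount 437): Cash=-437 Inventory=437
After txn 2 (Dr Expenses, Cr Equity, amount 485): Cash=-437 Equity=-485 Expenses=485 Inventory=437
After txn 3 (Dr Loans, Cr Inventory, amount 422): Cash=-437 Equity=-485 Expenses=485 Inventory=15 Loans=422
After txn 4 (Dr Loans, Cr Expenses, amount 27): Cash=-437 Equity=-485 Expenses=458 Inventory=15 Loans=449
After txn 5 (Dr Equity, Cr Loans, amount 260): Cash=-437 Equity=-225 Expenses=458 Inventory=15 Loans=189
After txn 6 (Dr Loans, Cr Cash, amount 117): Cash=-554 Equity=-225 Expenses=458 Inventory=15 Loans=306
After txn 7 (Dr Cash, Cr Expenses, amount 309): Cash=-245 Equity=-225 Expenses=149 Inventory=15 Loans=306
After txn 8 (Dr Equity, Cr Loans, amount 74): Cash=-245 Equity=-151 Expenses=149 Inventory=15 Loans=232

Answer: -245 -151 149 15 232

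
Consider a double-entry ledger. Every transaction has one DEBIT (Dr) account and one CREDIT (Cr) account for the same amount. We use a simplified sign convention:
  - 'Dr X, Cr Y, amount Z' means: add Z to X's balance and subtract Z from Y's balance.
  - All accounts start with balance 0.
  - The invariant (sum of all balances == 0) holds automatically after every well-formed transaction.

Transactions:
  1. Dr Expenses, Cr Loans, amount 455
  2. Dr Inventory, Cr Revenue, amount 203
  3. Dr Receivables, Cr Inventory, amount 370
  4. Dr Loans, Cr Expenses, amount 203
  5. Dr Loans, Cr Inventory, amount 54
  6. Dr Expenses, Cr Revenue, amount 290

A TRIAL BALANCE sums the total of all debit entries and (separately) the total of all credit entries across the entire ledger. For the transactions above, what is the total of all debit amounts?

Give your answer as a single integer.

Answer: 1575

Derivation:
Txn 1: debit+=455
Txn 2: debit+=203
Txn 3: debit+=370
Txn 4: debit+=203
Txn 5: debit+=54
Txn 6: debit+=290
Total debits = 1575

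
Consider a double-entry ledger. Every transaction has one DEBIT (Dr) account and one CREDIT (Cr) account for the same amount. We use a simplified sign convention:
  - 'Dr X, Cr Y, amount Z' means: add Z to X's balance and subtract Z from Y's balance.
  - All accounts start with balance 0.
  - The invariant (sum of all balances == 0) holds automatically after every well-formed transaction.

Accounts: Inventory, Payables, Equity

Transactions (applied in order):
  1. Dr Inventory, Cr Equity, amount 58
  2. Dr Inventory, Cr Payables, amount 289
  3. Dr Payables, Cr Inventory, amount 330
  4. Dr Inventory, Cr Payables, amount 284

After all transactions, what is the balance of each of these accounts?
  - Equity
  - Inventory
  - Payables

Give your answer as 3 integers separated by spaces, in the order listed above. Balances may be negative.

Answer: -58 301 -243

Derivation:
After txn 1 (Dr Inventory, Cr Equity, amount 58): Equity=-58 Inventory=58
After txn 2 (Dr Inventory, Cr Payables, amount 289): Equity=-58 Inventory=347 Payables=-289
After txn 3 (Dr Payables, Cr Inventory, amount 330): Equity=-58 Inventory=17 Payables=41
After txn 4 (Dr Inventory, Cr Payables, amount 284): Equity=-58 Inventory=301 Payables=-243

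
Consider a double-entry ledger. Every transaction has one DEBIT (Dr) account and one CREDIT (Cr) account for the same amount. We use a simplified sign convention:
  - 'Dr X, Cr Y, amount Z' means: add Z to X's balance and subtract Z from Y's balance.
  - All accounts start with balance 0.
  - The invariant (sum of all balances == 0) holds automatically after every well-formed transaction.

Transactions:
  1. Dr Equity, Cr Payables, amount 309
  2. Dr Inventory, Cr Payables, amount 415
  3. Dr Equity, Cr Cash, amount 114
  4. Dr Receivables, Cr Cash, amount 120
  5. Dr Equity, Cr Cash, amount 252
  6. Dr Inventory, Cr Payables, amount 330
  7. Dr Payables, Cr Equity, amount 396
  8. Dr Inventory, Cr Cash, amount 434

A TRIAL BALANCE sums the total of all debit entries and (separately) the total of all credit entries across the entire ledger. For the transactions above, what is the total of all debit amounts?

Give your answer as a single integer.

Txn 1: debit+=309
Txn 2: debit+=415
Txn 3: debit+=114
Txn 4: debit+=120
Txn 5: debit+=252
Txn 6: debit+=330
Txn 7: debit+=396
Txn 8: debit+=434
Total debits = 2370

Answer: 2370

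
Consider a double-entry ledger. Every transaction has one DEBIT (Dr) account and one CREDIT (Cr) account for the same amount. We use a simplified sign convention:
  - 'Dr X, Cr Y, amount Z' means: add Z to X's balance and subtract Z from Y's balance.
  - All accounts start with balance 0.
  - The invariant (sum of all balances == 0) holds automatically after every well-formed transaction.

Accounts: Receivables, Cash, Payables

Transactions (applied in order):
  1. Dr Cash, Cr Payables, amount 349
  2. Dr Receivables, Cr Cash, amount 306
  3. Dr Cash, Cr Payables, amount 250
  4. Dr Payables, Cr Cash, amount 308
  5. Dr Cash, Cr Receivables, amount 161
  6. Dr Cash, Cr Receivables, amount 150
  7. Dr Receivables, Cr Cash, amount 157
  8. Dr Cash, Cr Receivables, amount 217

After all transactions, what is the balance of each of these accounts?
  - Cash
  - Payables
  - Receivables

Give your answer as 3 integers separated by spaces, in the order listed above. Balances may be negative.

After txn 1 (Dr Cash, Cr Payables, amount 349): Cash=349 Payables=-349
After txn 2 (Dr Receivables, Cr Cash, amount 306): Cash=43 Payables=-349 Receivables=306
After txn 3 (Dr Cash, Cr Payables, amount 250): Cash=293 Payables=-599 Receivables=306
After txn 4 (Dr Payables, Cr Cash, amount 308): Cash=-15 Payables=-291 Receivables=306
After txn 5 (Dr Cash, Cr Receivables, amount 161): Cash=146 Payables=-291 Receivables=145
After txn 6 (Dr Cash, Cr Receivables, amount 150): Cash=296 Payables=-291 Receivables=-5
After txn 7 (Dr Receivables, Cr Cash, amount 157): Cash=139 Payables=-291 Receivables=152
After txn 8 (Dr Cash, Cr Receivables, amount 217): Cash=356 Payables=-291 Receivables=-65

Answer: 356 -291 -65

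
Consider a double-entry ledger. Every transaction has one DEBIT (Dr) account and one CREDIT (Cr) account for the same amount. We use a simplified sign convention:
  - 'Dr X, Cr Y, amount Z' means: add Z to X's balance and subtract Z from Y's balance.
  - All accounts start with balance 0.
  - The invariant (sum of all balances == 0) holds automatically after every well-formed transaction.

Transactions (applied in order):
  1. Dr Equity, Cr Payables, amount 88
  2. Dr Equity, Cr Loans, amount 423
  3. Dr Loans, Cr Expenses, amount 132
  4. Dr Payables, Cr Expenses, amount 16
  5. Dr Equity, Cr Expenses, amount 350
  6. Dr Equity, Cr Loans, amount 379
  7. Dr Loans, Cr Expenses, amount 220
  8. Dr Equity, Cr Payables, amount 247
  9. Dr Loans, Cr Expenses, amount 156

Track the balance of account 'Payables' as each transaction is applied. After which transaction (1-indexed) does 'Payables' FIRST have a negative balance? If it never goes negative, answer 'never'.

Answer: 1

Derivation:
After txn 1: Payables=-88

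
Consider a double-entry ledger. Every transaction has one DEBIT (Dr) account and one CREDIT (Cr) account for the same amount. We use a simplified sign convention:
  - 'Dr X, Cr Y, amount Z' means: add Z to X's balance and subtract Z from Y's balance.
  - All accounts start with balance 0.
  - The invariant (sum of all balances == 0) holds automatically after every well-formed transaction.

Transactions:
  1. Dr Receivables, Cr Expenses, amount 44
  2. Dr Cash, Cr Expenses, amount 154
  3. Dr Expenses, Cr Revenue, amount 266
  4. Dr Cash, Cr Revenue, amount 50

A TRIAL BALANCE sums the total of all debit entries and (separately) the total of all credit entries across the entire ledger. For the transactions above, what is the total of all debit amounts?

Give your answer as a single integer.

Answer: 514

Derivation:
Txn 1: debit+=44
Txn 2: debit+=154
Txn 3: debit+=266
Txn 4: debit+=50
Total debits = 514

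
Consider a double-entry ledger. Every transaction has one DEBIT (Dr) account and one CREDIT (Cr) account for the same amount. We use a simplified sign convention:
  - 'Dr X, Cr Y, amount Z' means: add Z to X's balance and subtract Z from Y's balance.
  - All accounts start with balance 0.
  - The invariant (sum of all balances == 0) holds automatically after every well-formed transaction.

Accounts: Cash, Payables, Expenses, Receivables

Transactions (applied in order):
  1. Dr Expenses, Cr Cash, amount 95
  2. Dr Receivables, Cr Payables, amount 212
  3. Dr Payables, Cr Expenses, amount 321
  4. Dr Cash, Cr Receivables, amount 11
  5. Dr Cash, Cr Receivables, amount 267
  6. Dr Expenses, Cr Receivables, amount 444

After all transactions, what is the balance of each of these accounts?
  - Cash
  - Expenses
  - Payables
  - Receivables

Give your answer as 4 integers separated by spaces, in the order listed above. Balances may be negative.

Answer: 183 218 109 -510

Derivation:
After txn 1 (Dr Expenses, Cr Cash, amount 95): Cash=-95 Expenses=95
After txn 2 (Dr Receivables, Cr Payables, amount 212): Cash=-95 Expenses=95 Payables=-212 Receivables=212
After txn 3 (Dr Payables, Cr Expenses, amount 321): Cash=-95 Expenses=-226 Payables=109 Receivables=212
After txn 4 (Dr Cash, Cr Receivables, amount 11): Cash=-84 Expenses=-226 Payables=109 Receivables=201
After txn 5 (Dr Cash, Cr Receivables, amount 267): Cash=183 Expenses=-226 Payables=109 Receivables=-66
After txn 6 (Dr Expenses, Cr Receivables, amount 444): Cash=183 Expenses=218 Payables=109 Receivables=-510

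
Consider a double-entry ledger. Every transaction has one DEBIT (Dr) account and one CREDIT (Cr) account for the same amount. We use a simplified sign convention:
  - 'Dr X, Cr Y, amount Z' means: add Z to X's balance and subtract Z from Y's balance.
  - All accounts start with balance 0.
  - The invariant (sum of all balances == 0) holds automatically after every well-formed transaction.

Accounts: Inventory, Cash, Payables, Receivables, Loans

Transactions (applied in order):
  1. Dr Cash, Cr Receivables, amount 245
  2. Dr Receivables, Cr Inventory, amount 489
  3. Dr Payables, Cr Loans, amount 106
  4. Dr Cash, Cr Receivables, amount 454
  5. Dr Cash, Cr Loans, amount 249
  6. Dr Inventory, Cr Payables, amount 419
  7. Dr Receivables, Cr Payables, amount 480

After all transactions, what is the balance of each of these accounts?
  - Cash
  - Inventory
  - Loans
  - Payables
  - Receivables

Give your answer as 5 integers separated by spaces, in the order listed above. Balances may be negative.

After txn 1 (Dr Cash, Cr Receivables, amount 245): Cash=245 Receivables=-245
After txn 2 (Dr Receivables, Cr Inventory, amount 489): Cash=245 Inventory=-489 Receivables=244
After txn 3 (Dr Payables, Cr Loans, amount 106): Cash=245 Inventory=-489 Loans=-106 Payables=106 Receivables=244
After txn 4 (Dr Cash, Cr Receivables, amount 454): Cash=699 Inventory=-489 Loans=-106 Payables=106 Receivables=-210
After txn 5 (Dr Cash, Cr Loans, amount 249): Cash=948 Inventory=-489 Loans=-355 Payables=106 Receivables=-210
After txn 6 (Dr Inventory, Cr Payables, amount 419): Cash=948 Inventory=-70 Loans=-355 Payables=-313 Receivables=-210
After txn 7 (Dr Receivables, Cr Payables, amount 480): Cash=948 Inventory=-70 Loans=-355 Payables=-793 Receivables=270

Answer: 948 -70 -355 -793 270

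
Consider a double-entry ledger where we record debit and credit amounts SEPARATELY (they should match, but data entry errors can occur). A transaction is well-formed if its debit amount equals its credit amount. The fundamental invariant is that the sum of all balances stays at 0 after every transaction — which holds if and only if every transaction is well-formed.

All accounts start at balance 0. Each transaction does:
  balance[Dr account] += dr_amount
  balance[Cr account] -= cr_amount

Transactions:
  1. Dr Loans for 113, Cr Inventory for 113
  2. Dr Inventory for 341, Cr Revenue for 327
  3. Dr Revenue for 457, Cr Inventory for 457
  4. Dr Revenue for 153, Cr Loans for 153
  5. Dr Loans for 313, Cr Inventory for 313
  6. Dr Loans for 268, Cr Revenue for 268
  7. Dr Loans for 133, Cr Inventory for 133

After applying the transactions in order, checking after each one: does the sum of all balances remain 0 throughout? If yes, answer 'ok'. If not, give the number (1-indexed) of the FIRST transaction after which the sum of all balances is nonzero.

Answer: 2

Derivation:
After txn 1: dr=113 cr=113 sum_balances=0
After txn 2: dr=341 cr=327 sum_balances=14
After txn 3: dr=457 cr=457 sum_balances=14
After txn 4: dr=153 cr=153 sum_balances=14
After txn 5: dr=313 cr=313 sum_balances=14
After txn 6: dr=268 cr=268 sum_balances=14
After txn 7: dr=133 cr=133 sum_balances=14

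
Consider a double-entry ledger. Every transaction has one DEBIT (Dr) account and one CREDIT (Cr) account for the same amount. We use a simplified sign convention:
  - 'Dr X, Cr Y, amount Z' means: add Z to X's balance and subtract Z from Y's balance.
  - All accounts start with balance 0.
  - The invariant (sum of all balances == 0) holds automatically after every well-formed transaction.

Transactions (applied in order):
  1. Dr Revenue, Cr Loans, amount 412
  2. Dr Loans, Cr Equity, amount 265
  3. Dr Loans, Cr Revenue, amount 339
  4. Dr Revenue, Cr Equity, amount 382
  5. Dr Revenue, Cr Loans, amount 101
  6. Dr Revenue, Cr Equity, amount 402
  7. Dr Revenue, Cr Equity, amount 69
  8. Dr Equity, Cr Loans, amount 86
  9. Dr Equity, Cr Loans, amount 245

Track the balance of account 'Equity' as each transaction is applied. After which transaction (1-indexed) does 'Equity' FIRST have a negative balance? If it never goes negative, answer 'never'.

After txn 1: Equity=0
After txn 2: Equity=-265

Answer: 2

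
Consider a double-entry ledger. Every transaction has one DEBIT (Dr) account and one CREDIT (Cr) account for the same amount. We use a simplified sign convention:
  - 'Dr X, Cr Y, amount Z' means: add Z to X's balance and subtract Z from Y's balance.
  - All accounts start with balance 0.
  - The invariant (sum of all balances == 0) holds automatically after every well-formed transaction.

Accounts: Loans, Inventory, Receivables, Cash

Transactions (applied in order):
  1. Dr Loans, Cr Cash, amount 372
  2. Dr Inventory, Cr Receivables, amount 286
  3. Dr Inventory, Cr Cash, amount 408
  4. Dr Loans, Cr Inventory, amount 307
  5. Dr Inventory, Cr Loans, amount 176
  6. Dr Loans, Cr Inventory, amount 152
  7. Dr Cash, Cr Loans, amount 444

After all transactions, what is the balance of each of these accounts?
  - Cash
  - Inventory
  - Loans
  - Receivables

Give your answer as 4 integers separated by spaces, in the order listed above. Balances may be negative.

Answer: -336 411 211 -286

Derivation:
After txn 1 (Dr Loans, Cr Cash, amount 372): Cash=-372 Loans=372
After txn 2 (Dr Inventory, Cr Receivables, amount 286): Cash=-372 Inventory=286 Loans=372 Receivables=-286
After txn 3 (Dr Inventory, Cr Cash, amount 408): Cash=-780 Inventory=694 Loans=372 Receivables=-286
After txn 4 (Dr Loans, Cr Inventory, amount 307): Cash=-780 Inventory=387 Loans=679 Receivables=-286
After txn 5 (Dr Inventory, Cr Loans, amount 176): Cash=-780 Inventory=563 Loans=503 Receivables=-286
After txn 6 (Dr Loans, Cr Inventory, amount 152): Cash=-780 Inventory=411 Loans=655 Receivables=-286
After txn 7 (Dr Cash, Cr Loans, amount 444): Cash=-336 Inventory=411 Loans=211 Receivables=-286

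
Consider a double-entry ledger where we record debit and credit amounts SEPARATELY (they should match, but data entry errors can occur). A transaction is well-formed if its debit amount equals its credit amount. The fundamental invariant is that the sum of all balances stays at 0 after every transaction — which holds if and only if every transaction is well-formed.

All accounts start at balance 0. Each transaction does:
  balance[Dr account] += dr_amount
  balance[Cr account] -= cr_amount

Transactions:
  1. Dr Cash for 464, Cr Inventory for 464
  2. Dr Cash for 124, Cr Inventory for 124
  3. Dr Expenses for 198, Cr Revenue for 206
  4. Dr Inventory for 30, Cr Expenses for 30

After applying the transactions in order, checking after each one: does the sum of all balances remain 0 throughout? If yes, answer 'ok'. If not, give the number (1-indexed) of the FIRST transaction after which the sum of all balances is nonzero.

Answer: 3

Derivation:
After txn 1: dr=464 cr=464 sum_balances=0
After txn 2: dr=124 cr=124 sum_balances=0
After txn 3: dr=198 cr=206 sum_balances=-8
After txn 4: dr=30 cr=30 sum_balances=-8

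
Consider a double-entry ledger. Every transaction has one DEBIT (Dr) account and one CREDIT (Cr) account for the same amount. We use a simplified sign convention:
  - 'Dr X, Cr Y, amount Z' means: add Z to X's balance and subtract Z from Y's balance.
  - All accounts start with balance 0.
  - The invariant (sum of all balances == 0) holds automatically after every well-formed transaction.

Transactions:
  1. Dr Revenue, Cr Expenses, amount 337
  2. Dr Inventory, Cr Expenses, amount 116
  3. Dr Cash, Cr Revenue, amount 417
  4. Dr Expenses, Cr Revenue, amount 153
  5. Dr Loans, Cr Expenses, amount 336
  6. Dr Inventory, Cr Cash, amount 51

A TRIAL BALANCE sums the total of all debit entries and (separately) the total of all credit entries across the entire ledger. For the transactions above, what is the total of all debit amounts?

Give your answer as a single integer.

Answer: 1410

Derivation:
Txn 1: debit+=337
Txn 2: debit+=116
Txn 3: debit+=417
Txn 4: debit+=153
Txn 5: debit+=336
Txn 6: debit+=51
Total debits = 1410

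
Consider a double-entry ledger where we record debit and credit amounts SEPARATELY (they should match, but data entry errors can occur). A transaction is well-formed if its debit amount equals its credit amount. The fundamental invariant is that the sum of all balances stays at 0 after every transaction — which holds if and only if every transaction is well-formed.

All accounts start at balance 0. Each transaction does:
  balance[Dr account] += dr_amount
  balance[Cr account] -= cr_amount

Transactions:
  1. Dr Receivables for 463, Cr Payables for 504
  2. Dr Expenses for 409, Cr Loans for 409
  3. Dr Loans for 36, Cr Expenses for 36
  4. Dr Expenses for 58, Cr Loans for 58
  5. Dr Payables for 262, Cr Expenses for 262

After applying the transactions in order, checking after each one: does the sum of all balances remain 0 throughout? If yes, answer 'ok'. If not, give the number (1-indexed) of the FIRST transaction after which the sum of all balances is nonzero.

Answer: 1

Derivation:
After txn 1: dr=463 cr=504 sum_balances=-41
After txn 2: dr=409 cr=409 sum_balances=-41
After txn 3: dr=36 cr=36 sum_balances=-41
After txn 4: dr=58 cr=58 sum_balances=-41
After txn 5: dr=262 cr=262 sum_balances=-41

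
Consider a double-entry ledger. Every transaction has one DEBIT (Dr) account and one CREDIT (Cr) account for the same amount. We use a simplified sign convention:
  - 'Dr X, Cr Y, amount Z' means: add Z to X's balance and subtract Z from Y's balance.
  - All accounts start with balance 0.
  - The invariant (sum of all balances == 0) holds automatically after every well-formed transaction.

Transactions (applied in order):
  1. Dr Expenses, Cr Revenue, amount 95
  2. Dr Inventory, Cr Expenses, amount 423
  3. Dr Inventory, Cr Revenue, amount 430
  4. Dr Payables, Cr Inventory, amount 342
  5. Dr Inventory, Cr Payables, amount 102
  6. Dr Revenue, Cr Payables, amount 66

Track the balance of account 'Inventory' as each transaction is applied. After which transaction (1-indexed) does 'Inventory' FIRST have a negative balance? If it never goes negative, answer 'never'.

After txn 1: Inventory=0
After txn 2: Inventory=423
After txn 3: Inventory=853
After txn 4: Inventory=511
After txn 5: Inventory=613
After txn 6: Inventory=613

Answer: never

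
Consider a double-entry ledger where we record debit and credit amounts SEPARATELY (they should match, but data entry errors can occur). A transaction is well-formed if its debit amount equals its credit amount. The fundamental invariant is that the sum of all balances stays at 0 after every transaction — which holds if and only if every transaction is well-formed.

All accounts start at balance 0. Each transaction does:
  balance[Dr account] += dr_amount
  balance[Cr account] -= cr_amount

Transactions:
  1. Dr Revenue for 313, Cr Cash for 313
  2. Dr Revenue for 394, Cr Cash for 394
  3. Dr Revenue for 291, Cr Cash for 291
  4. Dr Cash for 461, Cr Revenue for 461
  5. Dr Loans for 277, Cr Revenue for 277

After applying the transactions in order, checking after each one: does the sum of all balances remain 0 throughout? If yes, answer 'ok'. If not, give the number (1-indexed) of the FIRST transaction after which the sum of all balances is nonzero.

After txn 1: dr=313 cr=313 sum_balances=0
After txn 2: dr=394 cr=394 sum_balances=0
After txn 3: dr=291 cr=291 sum_balances=0
After txn 4: dr=461 cr=461 sum_balances=0
After txn 5: dr=277 cr=277 sum_balances=0

Answer: ok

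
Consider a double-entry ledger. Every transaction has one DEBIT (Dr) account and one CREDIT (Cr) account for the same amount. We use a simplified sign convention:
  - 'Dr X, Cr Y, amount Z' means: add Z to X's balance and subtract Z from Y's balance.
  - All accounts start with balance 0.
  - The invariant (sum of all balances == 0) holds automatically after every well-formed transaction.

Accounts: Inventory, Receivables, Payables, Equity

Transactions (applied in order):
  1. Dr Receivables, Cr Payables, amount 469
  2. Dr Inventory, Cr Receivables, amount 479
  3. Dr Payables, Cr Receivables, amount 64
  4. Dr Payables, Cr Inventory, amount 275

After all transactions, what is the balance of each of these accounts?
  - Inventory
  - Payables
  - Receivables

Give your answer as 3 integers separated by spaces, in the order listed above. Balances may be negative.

Answer: 204 -130 -74

Derivation:
After txn 1 (Dr Receivables, Cr Payables, amount 469): Payables=-469 Receivables=469
After txn 2 (Dr Inventory, Cr Receivables, amount 479): Inventory=479 Payables=-469 Receivables=-10
After txn 3 (Dr Payables, Cr Receivables, amount 64): Inventory=479 Payables=-405 Receivables=-74
After txn 4 (Dr Payables, Cr Inventory, amount 275): Inventory=204 Payables=-130 Receivables=-74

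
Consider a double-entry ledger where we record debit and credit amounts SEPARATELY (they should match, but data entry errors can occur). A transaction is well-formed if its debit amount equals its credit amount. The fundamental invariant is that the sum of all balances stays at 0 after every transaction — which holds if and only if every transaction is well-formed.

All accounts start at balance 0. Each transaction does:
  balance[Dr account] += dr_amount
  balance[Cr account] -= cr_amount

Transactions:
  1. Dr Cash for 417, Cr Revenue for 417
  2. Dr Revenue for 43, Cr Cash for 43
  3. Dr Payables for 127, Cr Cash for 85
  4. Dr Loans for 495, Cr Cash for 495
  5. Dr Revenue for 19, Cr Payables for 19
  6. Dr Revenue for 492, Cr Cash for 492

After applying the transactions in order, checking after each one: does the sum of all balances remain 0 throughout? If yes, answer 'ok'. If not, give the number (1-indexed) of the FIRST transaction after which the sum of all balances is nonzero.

After txn 1: dr=417 cr=417 sum_balances=0
After txn 2: dr=43 cr=43 sum_balances=0
After txn 3: dr=127 cr=85 sum_balances=42
After txn 4: dr=495 cr=495 sum_balances=42
After txn 5: dr=19 cr=19 sum_balances=42
After txn 6: dr=492 cr=492 sum_balances=42

Answer: 3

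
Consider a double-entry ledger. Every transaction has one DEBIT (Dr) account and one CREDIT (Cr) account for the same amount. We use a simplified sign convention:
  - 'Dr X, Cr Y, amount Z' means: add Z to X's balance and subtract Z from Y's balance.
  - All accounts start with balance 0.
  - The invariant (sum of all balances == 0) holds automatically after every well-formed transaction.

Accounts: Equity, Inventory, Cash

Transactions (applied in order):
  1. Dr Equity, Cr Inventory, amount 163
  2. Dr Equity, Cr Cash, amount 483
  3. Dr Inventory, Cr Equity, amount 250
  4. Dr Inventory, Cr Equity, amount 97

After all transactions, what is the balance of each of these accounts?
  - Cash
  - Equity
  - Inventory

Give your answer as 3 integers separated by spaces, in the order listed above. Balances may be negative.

Answer: -483 299 184

Derivation:
After txn 1 (Dr Equity, Cr Inventory, amount 163): Equity=163 Inventory=-163
After txn 2 (Dr Equity, Cr Cash, amount 483): Cash=-483 Equity=646 Inventory=-163
After txn 3 (Dr Inventory, Cr Equity, amount 250): Cash=-483 Equity=396 Inventory=87
After txn 4 (Dr Inventory, Cr Equity, amount 97): Cash=-483 Equity=299 Inventory=184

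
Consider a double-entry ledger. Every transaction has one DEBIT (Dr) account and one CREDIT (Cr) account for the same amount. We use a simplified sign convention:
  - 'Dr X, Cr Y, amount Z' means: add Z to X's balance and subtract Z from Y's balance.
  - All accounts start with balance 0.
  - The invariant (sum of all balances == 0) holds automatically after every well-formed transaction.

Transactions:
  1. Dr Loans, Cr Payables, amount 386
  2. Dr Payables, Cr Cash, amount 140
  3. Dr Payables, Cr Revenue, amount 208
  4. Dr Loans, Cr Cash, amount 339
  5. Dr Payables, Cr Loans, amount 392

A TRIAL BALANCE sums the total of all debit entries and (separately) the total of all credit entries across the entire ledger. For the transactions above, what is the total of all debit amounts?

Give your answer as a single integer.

Txn 1: debit+=386
Txn 2: debit+=140
Txn 3: debit+=208
Txn 4: debit+=339
Txn 5: debit+=392
Total debits = 1465

Answer: 1465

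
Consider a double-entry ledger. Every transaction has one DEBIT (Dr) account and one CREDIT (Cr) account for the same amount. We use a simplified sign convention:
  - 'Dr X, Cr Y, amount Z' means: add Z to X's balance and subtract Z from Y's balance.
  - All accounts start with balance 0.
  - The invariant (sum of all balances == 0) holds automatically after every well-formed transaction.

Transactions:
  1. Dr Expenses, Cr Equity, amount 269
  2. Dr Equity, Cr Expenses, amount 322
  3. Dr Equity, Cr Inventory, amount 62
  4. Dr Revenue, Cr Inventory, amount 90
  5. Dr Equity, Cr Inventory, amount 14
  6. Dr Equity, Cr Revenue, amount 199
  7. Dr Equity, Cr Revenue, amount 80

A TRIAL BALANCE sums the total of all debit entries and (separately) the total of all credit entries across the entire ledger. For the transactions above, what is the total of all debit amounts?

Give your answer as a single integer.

Answer: 1036

Derivation:
Txn 1: debit+=269
Txn 2: debit+=322
Txn 3: debit+=62
Txn 4: debit+=90
Txn 5: debit+=14
Txn 6: debit+=199
Txn 7: debit+=80
Total debits = 1036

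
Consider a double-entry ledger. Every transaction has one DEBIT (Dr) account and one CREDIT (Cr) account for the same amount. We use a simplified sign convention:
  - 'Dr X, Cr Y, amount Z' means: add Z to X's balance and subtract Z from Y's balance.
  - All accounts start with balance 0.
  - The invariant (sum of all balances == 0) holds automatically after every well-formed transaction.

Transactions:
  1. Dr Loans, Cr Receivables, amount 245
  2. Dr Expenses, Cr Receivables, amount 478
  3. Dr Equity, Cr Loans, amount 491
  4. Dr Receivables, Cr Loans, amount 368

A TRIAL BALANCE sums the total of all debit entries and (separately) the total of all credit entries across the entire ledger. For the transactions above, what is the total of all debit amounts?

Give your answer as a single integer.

Answer: 1582

Derivation:
Txn 1: debit+=245
Txn 2: debit+=478
Txn 3: debit+=491
Txn 4: debit+=368
Total debits = 1582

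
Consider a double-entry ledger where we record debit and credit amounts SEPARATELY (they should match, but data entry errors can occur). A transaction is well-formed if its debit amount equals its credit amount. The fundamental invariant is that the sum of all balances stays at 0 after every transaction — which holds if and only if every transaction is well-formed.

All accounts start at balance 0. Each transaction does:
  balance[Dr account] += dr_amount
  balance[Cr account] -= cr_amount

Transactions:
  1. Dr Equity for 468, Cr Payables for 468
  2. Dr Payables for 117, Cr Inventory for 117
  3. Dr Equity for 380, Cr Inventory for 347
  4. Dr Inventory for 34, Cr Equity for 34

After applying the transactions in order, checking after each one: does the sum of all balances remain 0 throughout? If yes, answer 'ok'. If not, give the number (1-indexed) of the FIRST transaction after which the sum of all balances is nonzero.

After txn 1: dr=468 cr=468 sum_balances=0
After txn 2: dr=117 cr=117 sum_balances=0
After txn 3: dr=380 cr=347 sum_balances=33
After txn 4: dr=34 cr=34 sum_balances=33

Answer: 3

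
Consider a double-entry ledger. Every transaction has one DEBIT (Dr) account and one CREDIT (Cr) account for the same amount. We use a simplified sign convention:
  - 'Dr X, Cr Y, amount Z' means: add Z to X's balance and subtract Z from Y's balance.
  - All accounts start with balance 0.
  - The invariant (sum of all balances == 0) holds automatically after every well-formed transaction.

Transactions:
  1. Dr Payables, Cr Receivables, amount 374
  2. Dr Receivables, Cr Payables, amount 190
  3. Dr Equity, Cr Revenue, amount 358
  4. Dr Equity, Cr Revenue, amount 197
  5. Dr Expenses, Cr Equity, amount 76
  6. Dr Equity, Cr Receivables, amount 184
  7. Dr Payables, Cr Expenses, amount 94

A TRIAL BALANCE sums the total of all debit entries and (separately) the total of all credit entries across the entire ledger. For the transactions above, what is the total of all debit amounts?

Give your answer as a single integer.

Answer: 1473

Derivation:
Txn 1: debit+=374
Txn 2: debit+=190
Txn 3: debit+=358
Txn 4: debit+=197
Txn 5: debit+=76
Txn 6: debit+=184
Txn 7: debit+=94
Total debits = 1473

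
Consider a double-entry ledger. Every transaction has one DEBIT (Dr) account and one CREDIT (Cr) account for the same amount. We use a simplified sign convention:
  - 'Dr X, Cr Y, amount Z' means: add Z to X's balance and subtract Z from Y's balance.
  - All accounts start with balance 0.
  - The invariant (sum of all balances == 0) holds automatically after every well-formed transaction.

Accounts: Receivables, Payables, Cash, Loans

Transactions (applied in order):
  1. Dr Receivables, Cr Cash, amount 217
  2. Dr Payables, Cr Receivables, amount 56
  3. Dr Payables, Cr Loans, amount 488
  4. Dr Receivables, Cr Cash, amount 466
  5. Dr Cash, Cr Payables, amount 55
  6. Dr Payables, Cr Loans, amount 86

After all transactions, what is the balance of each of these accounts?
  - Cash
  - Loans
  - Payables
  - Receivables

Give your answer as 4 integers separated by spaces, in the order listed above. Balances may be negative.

Answer: -628 -574 575 627

Derivation:
After txn 1 (Dr Receivables, Cr Cash, amount 217): Cash=-217 Receivables=217
After txn 2 (Dr Payables, Cr Receivables, amount 56): Cash=-217 Payables=56 Receivables=161
After txn 3 (Dr Payables, Cr Loans, amount 488): Cash=-217 Loans=-488 Payables=544 Receivables=161
After txn 4 (Dr Receivables, Cr Cash, amount 466): Cash=-683 Loans=-488 Payables=544 Receivables=627
After txn 5 (Dr Cash, Cr Payables, amount 55): Cash=-628 Loans=-488 Payables=489 Receivables=627
After txn 6 (Dr Payables, Cr Loans, amount 86): Cash=-628 Loans=-574 Payables=575 Receivables=627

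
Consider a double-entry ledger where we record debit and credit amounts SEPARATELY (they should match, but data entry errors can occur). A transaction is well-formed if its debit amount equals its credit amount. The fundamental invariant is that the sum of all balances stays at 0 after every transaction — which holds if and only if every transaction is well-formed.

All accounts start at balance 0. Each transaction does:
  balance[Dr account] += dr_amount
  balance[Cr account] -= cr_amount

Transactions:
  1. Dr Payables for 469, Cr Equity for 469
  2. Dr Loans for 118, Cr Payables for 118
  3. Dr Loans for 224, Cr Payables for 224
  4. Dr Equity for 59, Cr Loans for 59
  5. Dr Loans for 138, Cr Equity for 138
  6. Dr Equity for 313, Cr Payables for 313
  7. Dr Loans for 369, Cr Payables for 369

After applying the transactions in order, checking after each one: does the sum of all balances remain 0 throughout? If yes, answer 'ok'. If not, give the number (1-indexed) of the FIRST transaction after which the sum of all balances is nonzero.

Answer: ok

Derivation:
After txn 1: dr=469 cr=469 sum_balances=0
After txn 2: dr=118 cr=118 sum_balances=0
After txn 3: dr=224 cr=224 sum_balances=0
After txn 4: dr=59 cr=59 sum_balances=0
After txn 5: dr=138 cr=138 sum_balances=0
After txn 6: dr=313 cr=313 sum_balances=0
After txn 7: dr=369 cr=369 sum_balances=0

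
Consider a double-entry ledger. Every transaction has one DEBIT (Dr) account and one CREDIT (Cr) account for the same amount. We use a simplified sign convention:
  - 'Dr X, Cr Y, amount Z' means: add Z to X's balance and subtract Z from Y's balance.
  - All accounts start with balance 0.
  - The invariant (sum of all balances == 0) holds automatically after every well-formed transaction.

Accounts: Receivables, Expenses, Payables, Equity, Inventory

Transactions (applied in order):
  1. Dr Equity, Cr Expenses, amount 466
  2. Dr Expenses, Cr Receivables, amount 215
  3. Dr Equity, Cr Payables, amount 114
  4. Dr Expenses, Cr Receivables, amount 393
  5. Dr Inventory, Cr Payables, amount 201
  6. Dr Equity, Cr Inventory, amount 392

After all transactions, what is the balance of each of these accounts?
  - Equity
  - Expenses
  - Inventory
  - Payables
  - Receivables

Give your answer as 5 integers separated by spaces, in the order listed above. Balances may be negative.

Answer: 972 142 -191 -315 -608

Derivation:
After txn 1 (Dr Equity, Cr Expenses, amount 466): Equity=466 Expenses=-466
After txn 2 (Dr Expenses, Cr Receivables, amount 215): Equity=466 Expenses=-251 Receivables=-215
After txn 3 (Dr Equity, Cr Payables, amount 114): Equity=580 Expenses=-251 Payables=-114 Receivables=-215
After txn 4 (Dr Expenses, Cr Receivables, amount 393): Equity=580 Expenses=142 Payables=-114 Receivables=-608
After txn 5 (Dr Inventory, Cr Payables, amount 201): Equity=580 Expenses=142 Inventory=201 Payables=-315 Receivables=-608
After txn 6 (Dr Equity, Cr Inventory, amount 392): Equity=972 Expenses=142 Inventory=-191 Payables=-315 Receivables=-608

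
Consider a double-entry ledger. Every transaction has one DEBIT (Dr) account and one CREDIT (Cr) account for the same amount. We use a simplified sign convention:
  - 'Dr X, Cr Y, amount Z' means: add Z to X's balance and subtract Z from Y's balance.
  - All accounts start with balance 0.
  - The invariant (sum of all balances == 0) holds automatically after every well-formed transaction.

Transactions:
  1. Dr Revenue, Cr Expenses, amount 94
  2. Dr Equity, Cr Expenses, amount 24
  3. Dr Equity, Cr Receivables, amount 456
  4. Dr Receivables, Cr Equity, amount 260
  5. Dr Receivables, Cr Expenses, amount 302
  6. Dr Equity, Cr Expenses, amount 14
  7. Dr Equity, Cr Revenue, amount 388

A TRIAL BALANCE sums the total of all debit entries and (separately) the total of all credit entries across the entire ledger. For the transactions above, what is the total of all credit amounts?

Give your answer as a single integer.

Txn 1: credit+=94
Txn 2: credit+=24
Txn 3: credit+=456
Txn 4: credit+=260
Txn 5: credit+=302
Txn 6: credit+=14
Txn 7: credit+=388
Total credits = 1538

Answer: 1538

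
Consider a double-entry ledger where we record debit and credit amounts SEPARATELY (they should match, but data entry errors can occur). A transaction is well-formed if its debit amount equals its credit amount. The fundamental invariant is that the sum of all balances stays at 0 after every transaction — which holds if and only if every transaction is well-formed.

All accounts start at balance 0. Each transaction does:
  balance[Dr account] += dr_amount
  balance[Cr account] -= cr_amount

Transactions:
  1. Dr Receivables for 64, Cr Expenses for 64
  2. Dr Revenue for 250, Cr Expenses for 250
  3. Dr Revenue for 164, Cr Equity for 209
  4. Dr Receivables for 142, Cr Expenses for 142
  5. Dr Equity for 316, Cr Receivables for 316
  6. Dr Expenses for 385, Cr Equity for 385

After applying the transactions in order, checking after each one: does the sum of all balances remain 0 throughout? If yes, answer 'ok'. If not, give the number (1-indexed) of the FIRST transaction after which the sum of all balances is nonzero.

Answer: 3

Derivation:
After txn 1: dr=64 cr=64 sum_balances=0
After txn 2: dr=250 cr=250 sum_balances=0
After txn 3: dr=164 cr=209 sum_balances=-45
After txn 4: dr=142 cr=142 sum_balances=-45
After txn 5: dr=316 cr=316 sum_balances=-45
After txn 6: dr=385 cr=385 sum_balances=-45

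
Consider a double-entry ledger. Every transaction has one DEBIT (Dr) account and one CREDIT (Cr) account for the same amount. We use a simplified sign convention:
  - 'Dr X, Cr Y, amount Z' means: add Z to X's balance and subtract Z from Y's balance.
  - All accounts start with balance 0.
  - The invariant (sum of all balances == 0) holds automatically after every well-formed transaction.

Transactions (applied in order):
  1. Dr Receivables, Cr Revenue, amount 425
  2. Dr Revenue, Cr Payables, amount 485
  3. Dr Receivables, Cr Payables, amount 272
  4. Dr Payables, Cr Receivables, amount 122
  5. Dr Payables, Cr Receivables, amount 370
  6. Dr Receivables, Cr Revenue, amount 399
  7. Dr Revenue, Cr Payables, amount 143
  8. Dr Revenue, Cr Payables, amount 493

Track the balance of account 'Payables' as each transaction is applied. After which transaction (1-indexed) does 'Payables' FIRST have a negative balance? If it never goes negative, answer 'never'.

After txn 1: Payables=0
After txn 2: Payables=-485

Answer: 2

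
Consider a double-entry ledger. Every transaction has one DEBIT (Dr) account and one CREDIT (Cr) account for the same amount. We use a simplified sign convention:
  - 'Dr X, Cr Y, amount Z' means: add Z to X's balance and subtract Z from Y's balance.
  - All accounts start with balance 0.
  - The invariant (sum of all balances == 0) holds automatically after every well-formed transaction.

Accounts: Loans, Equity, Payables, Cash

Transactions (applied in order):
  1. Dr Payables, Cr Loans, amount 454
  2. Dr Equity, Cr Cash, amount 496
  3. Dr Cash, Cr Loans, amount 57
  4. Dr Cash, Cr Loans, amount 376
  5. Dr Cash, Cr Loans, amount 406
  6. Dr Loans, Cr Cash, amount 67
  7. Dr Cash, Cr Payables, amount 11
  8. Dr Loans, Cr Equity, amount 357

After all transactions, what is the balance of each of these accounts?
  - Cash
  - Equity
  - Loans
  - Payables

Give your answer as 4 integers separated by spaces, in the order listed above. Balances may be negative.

After txn 1 (Dr Payables, Cr Loans, amount 454): Loans=-454 Payables=454
After txn 2 (Dr Equity, Cr Cash, amount 496): Cash=-496 Equity=496 Loans=-454 Payables=454
After txn 3 (Dr Cash, Cr Loans, amount 57): Cash=-439 Equity=496 Loans=-511 Payables=454
After txn 4 (Dr Cash, Cr Loans, amount 376): Cash=-63 Equity=496 Loans=-887 Payables=454
After txn 5 (Dr Cash, Cr Loans, amount 406): Cash=343 Equity=496 Loans=-1293 Payables=454
After txn 6 (Dr Loans, Cr Cash, amount 67): Cash=276 Equity=496 Loans=-1226 Payables=454
After txn 7 (Dr Cash, Cr Payables, amount 11): Cash=287 Equity=496 Loans=-1226 Payables=443
After txn 8 (Dr Loans, Cr Equity, amount 357): Cash=287 Equity=139 Loans=-869 Payables=443

Answer: 287 139 -869 443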